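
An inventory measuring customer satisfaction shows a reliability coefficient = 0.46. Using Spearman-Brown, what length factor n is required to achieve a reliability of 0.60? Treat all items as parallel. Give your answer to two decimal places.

1.76

n = 0.60 × (1 − 0.46) / [ 0.46 × (1 − 0.60) ]
  = 0.3240 / 0.1840 = 1.7609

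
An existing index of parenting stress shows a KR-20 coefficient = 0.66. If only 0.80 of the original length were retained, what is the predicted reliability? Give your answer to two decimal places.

0.61

Apply the Spearman-Brown prophecy formula, r' = nr / [1 + (n − 1)r]:
r_new = (0.8 × 0.66) / (1 + (0.8 − 1) × 0.66)
     = 0.5280 / 0.8680 = 0.6083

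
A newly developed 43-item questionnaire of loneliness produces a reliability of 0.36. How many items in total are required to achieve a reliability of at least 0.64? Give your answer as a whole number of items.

Rearranging the Spearman-Brown formula for n,
n = r_target (1 − r_old) / [ r_old (1 − r_target) ]
n = 0.64(1 − 0.36) / [0.36(1 − 0.64)]
n = 0.4096 / 0.1296 ≈ 3.1605
3.1605 × 43 = 135.90 → 136 items

136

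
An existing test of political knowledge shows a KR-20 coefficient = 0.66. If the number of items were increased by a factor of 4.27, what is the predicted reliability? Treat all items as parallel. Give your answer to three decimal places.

By Spearman-Brown, r_new = n r / (1 + (n − 1) r).
r_new = (4.27 × 0.66) / (1 + (4.27 − 1) × 0.66)
r_new = 2.8182 / 3.1582 ≈ 0.8923

0.892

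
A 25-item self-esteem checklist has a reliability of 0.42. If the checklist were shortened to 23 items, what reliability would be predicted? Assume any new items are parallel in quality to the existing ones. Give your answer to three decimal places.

0.400

Length ratio n = 23/25 = 0.92
Spearman-Brown: r_new = n·r / (1 + (n − 1)·r)
r_new = (0.92 × 0.42) / (1 + (0.92 − 1) × 0.42)
r_new = 0.3864 / 0.9664 ≈ 0.3998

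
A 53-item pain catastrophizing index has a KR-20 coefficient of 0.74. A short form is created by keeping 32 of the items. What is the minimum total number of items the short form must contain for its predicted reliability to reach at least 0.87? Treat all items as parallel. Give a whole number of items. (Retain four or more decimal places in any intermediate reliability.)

Short-form reliability: n = 32/53 = 0.6038; r_32 = n·r/(1+(n−1)r) ≈ 0.6322
Length factor from the short form to reach 0.87: n' = 0.87(1 − 0.6322) / [0.6322(1 − 0.87)] ≈ 3.8934
Total items = 3.8934 × 32 = 124.59, rounded up to 125.

125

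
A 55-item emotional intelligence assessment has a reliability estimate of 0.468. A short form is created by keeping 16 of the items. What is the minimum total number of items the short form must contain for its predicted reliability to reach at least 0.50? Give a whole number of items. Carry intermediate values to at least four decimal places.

63

Short-form reliability: n = 16/55 = 0.2909; r_16 = n·r/(1+(n−1)r) ≈ 0.2038
Length factor from the short form to reach 0.50: n' = 0.50(1 − 0.2038) / [0.2038(1 − 0.50)] ≈ 3.9068
Total items = 3.9068 × 16 = 62.51, rounded up to 63.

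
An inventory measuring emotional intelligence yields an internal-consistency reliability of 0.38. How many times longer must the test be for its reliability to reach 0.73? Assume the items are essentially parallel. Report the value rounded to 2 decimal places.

4.41

Spearman-Brown solved for the length factor n:
n = r*(1 − r) / [ r (1 − r*) ]
n = 0.73(1 − 0.38) / [0.38(1 − 0.73)]
n = 0.4526 / 0.1026 ≈ 4.4113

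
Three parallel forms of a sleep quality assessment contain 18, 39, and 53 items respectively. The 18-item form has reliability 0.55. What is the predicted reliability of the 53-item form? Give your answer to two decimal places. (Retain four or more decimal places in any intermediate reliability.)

Only the ratio of lengths matters: n = 53/18 = 2.9444
r_{53} = n·r / (1 + (n − 1)·r) = 1.6194 / 2.0694 ≈ 0.7825

0.78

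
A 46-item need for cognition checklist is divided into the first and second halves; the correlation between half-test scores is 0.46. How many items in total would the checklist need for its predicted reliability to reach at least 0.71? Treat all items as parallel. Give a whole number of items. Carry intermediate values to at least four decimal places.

r_full = 2(0.46)/(1 + 0.46) = 0.6301
n = r_tgt(1 − r_full) / [r_full(1 − r_tgt)] = 0.71 × 0.3699 / (0.6301 × 0.29) ≈ 1.4373
Items = 1.4373 × 46 ≈ 66.12 → 67

67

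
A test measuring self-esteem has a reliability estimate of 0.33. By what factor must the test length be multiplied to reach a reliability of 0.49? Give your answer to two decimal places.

Rearranging the Spearman-Brown formula for n,
n = r*(1 − r) / [ r (1 − r*) ]
n = 0.49(1 − 0.33) / [0.33(1 − 0.49)]
n = 0.3283 / 0.1683 ≈ 1.9507

1.95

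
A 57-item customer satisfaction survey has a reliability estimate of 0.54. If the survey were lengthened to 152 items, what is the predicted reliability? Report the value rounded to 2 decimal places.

Length ratio n = 152/57 = 2.6667
Spearman-Brown: r_new = n·r / (1 + (n − 1)·r)
r_new = 2.6667·0.54 / [1 + (2.6667 − 1)·0.54]
     = 1.4400 / 1.9000 = 0.7579

0.76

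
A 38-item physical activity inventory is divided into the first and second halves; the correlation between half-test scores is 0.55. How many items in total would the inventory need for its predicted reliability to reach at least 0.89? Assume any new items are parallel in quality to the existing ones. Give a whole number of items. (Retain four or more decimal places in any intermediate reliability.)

r_full = 2(0.55)/(1 + 0.55) = 0.7097
n = r_tgt(1 − r_full) / [r_full(1 − r_tgt)] = 0.89 × 0.2903 / (0.7097 × 0.11) ≈ 3.3096
Items = 3.3096 × 38 ≈ 125.76 → 126

126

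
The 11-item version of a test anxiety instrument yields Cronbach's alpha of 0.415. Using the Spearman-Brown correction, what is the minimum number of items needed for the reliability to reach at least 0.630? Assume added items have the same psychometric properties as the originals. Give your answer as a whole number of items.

Rearranging the Spearman-Brown formula for n,
n = r_target (1 − r_old) / [ r_old (1 − r_target) ]
n = 0.630(1 − 0.415) / [0.415(1 − 0.630)]
n = 0.368550 / 0.153550 ≈ 2.4002
So the test needs 2.4002 × 11 ≈ 26.40 items; rounding up, 27.

27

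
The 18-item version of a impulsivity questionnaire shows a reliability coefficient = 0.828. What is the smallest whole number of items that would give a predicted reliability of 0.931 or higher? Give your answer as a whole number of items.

Rearranging the Spearman-Brown formula for n,
n = r*(1 − r) / [ r (1 − r*) ]
n = [0.931 × 0.172] / [0.828 × 0.069]
  = 0.160132 / 0.057132 = 2.8028
2.8028 × 18 = 50.45 → 51 items

51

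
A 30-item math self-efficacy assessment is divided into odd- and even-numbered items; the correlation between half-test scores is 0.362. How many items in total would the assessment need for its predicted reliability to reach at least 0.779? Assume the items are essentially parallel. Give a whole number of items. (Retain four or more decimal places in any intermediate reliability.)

94

r_full = 2(0.362)/(1 + 0.362) = 0.5316
n = r_tgt(1 − r_full) / [r_full(1 − r_tgt)] = 0.779 × 0.4684 / (0.5316 × 0.221) ≈ 3.1058
Items = 3.1058 × 30 ≈ 93.17 → 94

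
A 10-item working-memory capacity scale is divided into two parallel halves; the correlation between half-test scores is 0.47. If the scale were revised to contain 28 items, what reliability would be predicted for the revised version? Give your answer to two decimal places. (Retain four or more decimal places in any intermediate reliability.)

0.83

Full-test reliability from the split-half r: r_full = 2(0.47)/(1 + 0.47) = 0.6395
Then adjust to 28 items: n = 28/10 = 2.8000
r_new = n·r_full / (1 + (n − 1)·r_full) = 1.7906 / 2.1511 ≈ 0.8324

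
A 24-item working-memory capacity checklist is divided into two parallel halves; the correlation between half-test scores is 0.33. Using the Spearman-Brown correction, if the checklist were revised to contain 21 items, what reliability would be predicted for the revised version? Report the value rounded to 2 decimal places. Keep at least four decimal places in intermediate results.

Full-test reliability from the split-half r: r_full = 2(0.33)/(1 + 0.33) = 0.4962
Then adjust to 21 items: n = 21/24 = 0.8750
r_new = n·r_full / (1 + (n − 1)·r_full) = 0.4342 / 0.9380 ≈ 0.4629

0.46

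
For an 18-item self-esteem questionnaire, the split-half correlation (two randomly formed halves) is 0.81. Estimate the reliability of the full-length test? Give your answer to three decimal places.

0.895

Apply the Spearman-Brown correction with n = 2:
r_full = 2r_hh / (1 + r_hh) = 2 × 0.81 / (1 + 0.81)
r_full = 1.6200 / 1.8100 ≈ 0.8950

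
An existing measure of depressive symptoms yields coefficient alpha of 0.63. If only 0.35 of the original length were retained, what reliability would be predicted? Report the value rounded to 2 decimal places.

r_new = 0.35·0.63 / [1 + (0.35 − 1)·0.63]
     = 0.2205 / 0.5905 = 0.3734

0.37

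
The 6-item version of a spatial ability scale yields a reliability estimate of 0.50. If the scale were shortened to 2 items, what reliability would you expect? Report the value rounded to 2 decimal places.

n = 2/6 = 0.3333
Apply the Spearman-Brown prophecy formula, r' = nr / [1 + (n − 1)r]:
r_new = 0.3333·0.50 / [1 + (0.3333 − 1)·0.50]
     = 0.1666 / 0.6666 = 0.2499

0.25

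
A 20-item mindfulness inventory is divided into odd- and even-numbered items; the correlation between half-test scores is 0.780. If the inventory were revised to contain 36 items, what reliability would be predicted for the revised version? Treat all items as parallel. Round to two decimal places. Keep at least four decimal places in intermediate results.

Full-test reliability from the split-half r: r_full = 2(0.780)/(1 + 0.780) = 0.8764
Length factor from 20 to 36 items: n = 36/20 = 1.8000
r_new = n·r_full / (1 + (n − 1)·r_full) = 1.5775 / 1.7011 ≈ 0.9273

0.93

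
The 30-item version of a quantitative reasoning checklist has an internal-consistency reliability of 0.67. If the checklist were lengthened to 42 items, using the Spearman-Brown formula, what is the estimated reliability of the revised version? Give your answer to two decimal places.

Length ratio n = 42/30 = 1.4
Apply the Spearman-Brown prophecy formula, r' = nr / [1 + (n − 1)r]:
r_new = (1.4 × 0.67) / (1 + (1.4 − 1) × 0.67)
r_new = 0.9380 / 1.2680 ≈ 0.7397

0.74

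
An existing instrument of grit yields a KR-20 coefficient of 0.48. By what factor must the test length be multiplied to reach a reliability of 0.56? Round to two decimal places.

1.38

Invert Spearman-Brown to solve for n:
n = r_target (1 − r_old) / [ r_old (1 − r_target) ]
n = 0.56(1 − 0.48) / [0.48(1 − 0.56)]
  = 0.2912 / 0.2112 = 1.3788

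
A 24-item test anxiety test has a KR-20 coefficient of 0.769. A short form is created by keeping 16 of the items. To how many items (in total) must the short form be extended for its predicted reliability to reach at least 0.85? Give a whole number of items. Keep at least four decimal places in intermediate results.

41

First, r for the 16-item form: n = 16/24 = 0.6667, so r_16 = 0.6667·0.769/(1 + (0.6667 − 1)·0.769) = 0.6894
Then solve for n' with r_old = 0.6894, r_target = 0.85: n' = 0.85(1 − 0.6894)/[0.6894(1 − 0.85)] = 2.5530
Items = 2.5530 × 16 ≈ 40.85 → 41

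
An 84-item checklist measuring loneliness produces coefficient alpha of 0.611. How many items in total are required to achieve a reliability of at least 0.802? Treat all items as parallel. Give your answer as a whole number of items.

217

Invert Spearman-Brown to solve for n:
n = r_target (1 − r_old) / [ r_old (1 − r_target) ]
n = 0.802 × (1 − 0.611) / [ 0.611 × (1 − 0.802) ]
  = 0.311978 / 0.120978 = 2.5788
2.5788 × 84 = 216.62 → 217 items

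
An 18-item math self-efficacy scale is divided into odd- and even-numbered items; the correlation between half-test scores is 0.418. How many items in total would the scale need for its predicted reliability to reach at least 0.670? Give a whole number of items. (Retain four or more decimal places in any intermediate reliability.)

r_full = 2(0.418)/(1 + 0.418) = 0.5896
n = r_tgt(1 − r_full) / [r_full(1 − r_tgt)] = 0.670 × 0.4104 / (0.5896 × 0.330) ≈ 1.4132
Required items = 1.4132 × 18 = 25.44, so 26 items.

26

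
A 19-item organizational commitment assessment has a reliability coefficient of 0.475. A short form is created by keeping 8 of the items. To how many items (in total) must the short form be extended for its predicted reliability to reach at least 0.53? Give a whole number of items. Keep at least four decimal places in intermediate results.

Short-form reliability: n = 8/19 = 0.4211; r_8 = n·r/(1+(n−1)r) ≈ 0.2759
Length factor from the short form to reach 0.53: n' = 0.53(1 − 0.2759) / [0.2759(1 − 0.53)] ≈ 2.9595
Total items = 2.9595 × 8 = 23.68, rounded up to 24.

24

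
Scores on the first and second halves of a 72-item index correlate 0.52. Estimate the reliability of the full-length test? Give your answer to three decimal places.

Apply the Spearman-Brown correction with n = 2:
r_full = 2(0.52) / (1 + 0.52)
       = 1.0400 / 1.5200 = 0.6842

0.684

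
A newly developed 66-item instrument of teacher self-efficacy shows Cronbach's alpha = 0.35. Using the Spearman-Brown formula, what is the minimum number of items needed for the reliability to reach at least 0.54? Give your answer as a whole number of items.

Spearman-Brown solved for the length factor n:
n = r*(1 − r) / [ r (1 − r*) ]
n = 0.54 × (1 − 0.35) / [ 0.35 × (1 − 0.54) ]
  = 0.3510 / 0.1610 = 2.1801
Items needed = n × 66 = 2.1801 × 66 ≈ 143.89 → round up to 144

144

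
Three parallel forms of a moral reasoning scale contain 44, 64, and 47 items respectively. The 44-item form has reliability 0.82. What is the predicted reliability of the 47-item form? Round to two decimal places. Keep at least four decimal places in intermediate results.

0.83

The 64-item form is not needed; work directly from the 44-item form with n = 47/44 = 1.0682.
r_{47} = n·r / (1 + (n − 1)·r) = 0.8759 / 1.0559 ≈ 0.8295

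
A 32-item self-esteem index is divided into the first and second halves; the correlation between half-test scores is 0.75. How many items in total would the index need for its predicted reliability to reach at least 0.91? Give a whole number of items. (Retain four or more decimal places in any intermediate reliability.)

r_full = 2(0.75)/(1 + 0.75) = 0.8571
n = r_tgt(1 − r_full) / [r_full(1 − r_tgt)] = 0.91 × 0.1429 / (0.8571 × 0.09) ≈ 1.6858
Items = 1.6858 × 32 ≈ 53.95 → 54

54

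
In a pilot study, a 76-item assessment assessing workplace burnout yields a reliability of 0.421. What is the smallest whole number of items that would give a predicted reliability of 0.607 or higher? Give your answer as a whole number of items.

162

Invert Spearman-Brown to solve for n:
n = r_target (1 − r_old) / [ r_old (1 − r_target) ]
n = [0.607 × 0.579] / [0.421 × 0.393]
n = 0.351453 / 0.165453 ≈ 2.1242
Items needed = n × 76 = 2.1242 × 76 ≈ 161.44 → round up to 162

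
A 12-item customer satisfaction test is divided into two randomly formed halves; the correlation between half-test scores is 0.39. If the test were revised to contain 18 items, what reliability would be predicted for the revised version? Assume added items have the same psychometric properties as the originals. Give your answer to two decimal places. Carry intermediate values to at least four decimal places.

0.66

First correct the split-half correlation to full-test reliability: r_full = 2 × 0.39 / (1 + 0.39) ≈ 0.5612
Then adjust to 18 items: n = 18/12 = 1.5000
r_new = n·r_full / (1 + (n − 1)·r_full) = 0.8418 / 1.2806 ≈ 0.6573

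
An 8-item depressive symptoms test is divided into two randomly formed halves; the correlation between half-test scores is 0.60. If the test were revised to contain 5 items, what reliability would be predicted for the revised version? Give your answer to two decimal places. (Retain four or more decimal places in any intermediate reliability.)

Full-test reliability from the split-half r: r_full = 2(0.60)/(1 + 0.60) = 0.7500
Length factor from 8 to 5 items: n = 5/8 = 0.6250
r_new = n·r_full / (1 + (n − 1)·r_full) = 0.4688 / 0.7188 ≈ 0.6522

0.65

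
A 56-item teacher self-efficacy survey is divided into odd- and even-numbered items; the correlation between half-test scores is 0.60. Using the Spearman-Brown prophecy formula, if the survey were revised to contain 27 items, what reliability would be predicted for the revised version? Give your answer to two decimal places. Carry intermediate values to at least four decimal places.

First correct the split-half correlation to full-test reliability: r_full = 2 × 0.60 / (1 + 0.60) ≈ 0.7500
Length factor from 56 to 27 items: n = 27/56 = 0.4821
r_new = n·r_full / (1 + (n − 1)·r_full) = 0.3616 / 0.6116 ≈ 0.5912

0.59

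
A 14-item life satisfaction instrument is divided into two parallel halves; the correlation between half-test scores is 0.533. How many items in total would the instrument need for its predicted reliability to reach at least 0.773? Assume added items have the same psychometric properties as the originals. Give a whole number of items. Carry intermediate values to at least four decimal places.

21

Corrected full-test reliability: r_full = 2 × 0.533 / (1 + 0.533) ≈ 0.6954
Solve Spearman-Brown for n: n = 0.773(1 − 0.6954) / [0.6954(1 − 0.773)] = 1.4916
Items = 1.4916 × 14 ≈ 20.88 → 21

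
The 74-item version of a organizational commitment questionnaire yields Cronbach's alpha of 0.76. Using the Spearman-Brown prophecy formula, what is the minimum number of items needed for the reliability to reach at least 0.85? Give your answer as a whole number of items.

133

Invert Spearman-Brown to solve for n:
n = r_target (1 − r_old) / [ r_old (1 − r_target) ]
n = 0.85(1 − 0.76) / [0.76(1 − 0.85)]
  = 0.2040 / 0.1140 = 1.7895
1.7895 × 74 = 132.42 → 133 items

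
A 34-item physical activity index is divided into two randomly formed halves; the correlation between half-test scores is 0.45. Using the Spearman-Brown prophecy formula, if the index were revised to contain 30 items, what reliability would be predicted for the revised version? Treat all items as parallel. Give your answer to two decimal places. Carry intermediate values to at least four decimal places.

Spearman-Brown correction (n = 2): r_full = 2·0.45/(1 + 0.45) = 0.6207
Then adjust to 30 items: n = 30/34 = 0.8824
r_new = n·r_full / (1 + (n − 1)·r_full) = 0.5477 / 0.9270 ≈ 0.5908

0.59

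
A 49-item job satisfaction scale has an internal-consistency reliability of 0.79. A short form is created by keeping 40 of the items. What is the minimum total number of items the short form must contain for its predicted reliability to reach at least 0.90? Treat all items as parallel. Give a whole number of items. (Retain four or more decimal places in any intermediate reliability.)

118

First, r for the 40-item form: n = 40/49 = 0.8163, so r_40 = 0.8163·0.79/(1 + (0.8163 − 1)·0.79) = 0.7544
Then solve for n' with r_old = 0.7544, r_target = 0.90: n' = 0.90(1 − 0.7544)/[0.7544(1 − 0.90)] = 2.9300
Items = 2.9300 × 40 ≈ 117.20 → 118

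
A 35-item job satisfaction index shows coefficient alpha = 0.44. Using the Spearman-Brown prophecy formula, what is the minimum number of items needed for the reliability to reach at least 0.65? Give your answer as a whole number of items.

83

Rearranging the Spearman-Brown formula for n,
n = r_target (1 − r_old) / [ r_old (1 − r_target) ]
n = 0.65 × (1 − 0.44) / [ 0.44 × (1 − 0.65) ]
  = 0.3640 / 0.1540 = 2.3636
Items needed = n × 35 = 2.3636 × 35 ≈ 82.73 → round up to 83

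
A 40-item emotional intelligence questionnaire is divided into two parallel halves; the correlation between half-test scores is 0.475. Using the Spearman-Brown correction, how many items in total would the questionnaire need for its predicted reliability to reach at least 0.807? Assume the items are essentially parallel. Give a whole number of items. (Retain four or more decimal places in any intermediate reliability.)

93

Corrected full-test reliability: r_full = 2 × 0.475 / (1 + 0.475) ≈ 0.6441
Solve Spearman-Brown for n: n = 0.807(1 − 0.6441) / [0.6441(1 − 0.807)] = 2.3104
Required items = 2.3104 × 40 = 92.42, so 93 items.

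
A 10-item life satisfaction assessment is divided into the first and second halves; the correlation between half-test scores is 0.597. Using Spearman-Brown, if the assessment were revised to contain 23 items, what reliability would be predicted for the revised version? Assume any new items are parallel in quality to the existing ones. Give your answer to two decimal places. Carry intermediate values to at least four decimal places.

0.87

First correct the split-half correlation to full-test reliability: r_full = 2 × 0.597 / (1 + 0.597) ≈ 0.7477
Length factor from 10 to 23 items: n = 23/10 = 2.3000
r_new = n·r_full / (1 + (n − 1)·r_full) = 1.7197 / 1.9720 ≈ 0.8721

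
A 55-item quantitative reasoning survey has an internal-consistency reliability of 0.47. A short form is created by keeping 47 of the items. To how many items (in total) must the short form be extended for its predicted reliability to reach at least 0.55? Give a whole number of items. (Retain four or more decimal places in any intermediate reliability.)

Short-form reliability: n = 47/55 = 0.8545; r_47 = n·r/(1+(n−1)r) ≈ 0.4311
Then solve for n' with r_old = 0.4311, r_target = 0.55: n' = 0.55(1 − 0.4311)/[0.4311(1 − 0.55)] = 1.6129
Total items = 1.6129 × 47 = 75.81, rounded up to 76.

76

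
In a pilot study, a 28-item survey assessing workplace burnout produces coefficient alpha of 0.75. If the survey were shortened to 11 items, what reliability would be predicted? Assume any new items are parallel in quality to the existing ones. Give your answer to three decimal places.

0.541

Length ratio n = 11/28 = 0.3929
By Spearman-Brown, r_new = n r / (1 + (n − 1) r).
r_new = 0.3929·0.75 / [1 + (0.3929 − 1)·0.75]
r_new = 0.2947 / 0.5447 ≈ 0.5410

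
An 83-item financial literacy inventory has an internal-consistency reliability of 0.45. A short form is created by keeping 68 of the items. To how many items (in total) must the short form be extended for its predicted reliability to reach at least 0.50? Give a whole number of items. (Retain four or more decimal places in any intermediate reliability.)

Short-form reliability: n = 68/83 = 0.8193; r_68 = n·r/(1+(n−1)r) ≈ 0.4013
Then solve for n' with r_old = 0.4013, r_target = 0.50: n' = 0.50(1 − 0.4013)/[0.4013(1 − 0.50)] = 1.4919
Items = 1.4919 × 68 ≈ 101.45 → 102

102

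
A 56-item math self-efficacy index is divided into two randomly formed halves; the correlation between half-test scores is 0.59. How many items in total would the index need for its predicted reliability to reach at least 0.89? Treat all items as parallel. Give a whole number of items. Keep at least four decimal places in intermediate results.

Corrected full-test reliability: r_full = 2 × 0.59 / (1 + 0.59) ≈ 0.7421
Solve Spearman-Brown for n: n = 0.89(1 − 0.7421) / [0.7421(1 − 0.89)] = 2.8118
Items = 2.8118 × 56 ≈ 157.46 → 158

158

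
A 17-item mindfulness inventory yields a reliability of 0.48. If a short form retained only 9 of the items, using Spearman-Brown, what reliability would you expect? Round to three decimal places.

The new length is 9/17 = 0.5294 times the old.
r_new = (0.5294 × 0.48) / (1 + (0.5294 − 1) × 0.48)
r_new = 0.2541 / 0.7741 ≈ 0.3283

0.328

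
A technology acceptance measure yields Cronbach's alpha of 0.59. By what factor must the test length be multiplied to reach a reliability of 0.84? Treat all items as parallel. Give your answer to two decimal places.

3.65

Spearman-Brown solved for the length factor n:
n = r_target (1 − r_old) / [ r_old (1 − r_target) ]
n = 0.84(1 − 0.59) / [0.59(1 − 0.84)]
n = 0.3444 / 0.0944 ≈ 3.6483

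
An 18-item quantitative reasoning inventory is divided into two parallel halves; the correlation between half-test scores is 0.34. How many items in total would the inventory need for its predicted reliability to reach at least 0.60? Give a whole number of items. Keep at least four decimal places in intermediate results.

Corrected full-test reliability: r_full = 2 × 0.34 / (1 + 0.34) ≈ 0.5075
n = r_tgt(1 − r_full) / [r_full(1 − r_tgt)] = 0.60 × 0.4925 / (0.5075 × 0.40) ≈ 1.4557
Items = 1.4557 × 18 ≈ 26.20 → 27

27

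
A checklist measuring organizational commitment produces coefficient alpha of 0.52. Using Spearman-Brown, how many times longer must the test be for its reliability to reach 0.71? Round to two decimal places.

Rearranging the Spearman-Brown formula for n,
n = r*(1 − r) / [ r (1 − r*) ]
n = 0.71(1 − 0.52) / [0.52(1 − 0.71)]
  = 0.3408 / 0.1508 = 2.2599

2.26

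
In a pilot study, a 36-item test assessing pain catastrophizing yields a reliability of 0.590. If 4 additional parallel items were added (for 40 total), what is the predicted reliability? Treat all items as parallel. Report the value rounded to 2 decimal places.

n = 40/36 = 1.1111
By Spearman-Brown, r_new = n r / (1 + (n − 1) r).
r_new = (1.1111 × 0.590) / (1 + (1.1111 − 1) × 0.590)
     = 0.6555 / 1.0655 = 0.6152

0.62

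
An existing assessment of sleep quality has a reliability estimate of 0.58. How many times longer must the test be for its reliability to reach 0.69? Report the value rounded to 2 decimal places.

Invert Spearman-Brown to solve for n:
n = r_target (1 − r_old) / [ r_old (1 − r_target) ]
n = [0.69 × 0.42] / [0.58 × 0.31]
n = 0.2898 / 0.1798 ≈ 1.6118

1.61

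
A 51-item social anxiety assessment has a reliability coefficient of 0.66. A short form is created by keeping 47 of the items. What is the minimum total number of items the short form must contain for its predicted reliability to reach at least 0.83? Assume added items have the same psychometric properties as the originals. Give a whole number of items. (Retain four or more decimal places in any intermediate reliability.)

129

Short-form reliability: n = 47/51 = 0.9216; r_47 = n·r/(1+(n−1)r) ≈ 0.6414
Then solve for n' with r_old = 0.6414, r_target = 0.83: n' = 0.83(1 − 0.6414)/[0.6414(1 − 0.83)] = 2.7297
Items = 2.7297 × 47 ≈ 128.30 → 129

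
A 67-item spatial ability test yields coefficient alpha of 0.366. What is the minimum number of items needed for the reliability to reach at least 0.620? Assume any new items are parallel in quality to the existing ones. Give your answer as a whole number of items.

Spearman-Brown solved for the length factor n:
n = r_target (1 − r_old) / [ r_old (1 − r_target) ]
n = 0.620 × (1 − 0.366) / [ 0.366 × (1 − 0.620) ]
n = 0.393080 / 0.139080 ≈ 2.8263
Items needed = n × 67 = 2.8263 × 67 ≈ 189.36 → round up to 190

190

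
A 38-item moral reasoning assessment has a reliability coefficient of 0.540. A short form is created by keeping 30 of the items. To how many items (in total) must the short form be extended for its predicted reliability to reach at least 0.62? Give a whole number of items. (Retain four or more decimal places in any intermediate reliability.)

Short-form reliability: n = 30/38 = 0.7895; r_30 = n·r/(1+(n−1)r) ≈ 0.4810
Length factor from the short form to reach 0.62: n' = 0.62(1 − 0.4810) / [0.4810(1 − 0.62)] ≈ 1.7605
Total items = 1.7605 × 30 = 52.81, rounded up to 53.

53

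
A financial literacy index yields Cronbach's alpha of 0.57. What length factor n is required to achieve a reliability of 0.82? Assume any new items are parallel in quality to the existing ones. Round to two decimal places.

3.44

Rearranging the Spearman-Brown formula for n,
n = r_target (1 − r_old) / [ r_old (1 − r_target) ]
n = [0.82 × 0.43] / [0.57 × 0.18]
  = 0.3526 / 0.1026 = 3.4366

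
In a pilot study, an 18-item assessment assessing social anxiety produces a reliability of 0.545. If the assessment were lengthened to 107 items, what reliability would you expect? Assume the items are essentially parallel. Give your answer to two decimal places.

0.88

Length ratio n = 107/18 = 5.9444
r_new = 5.9444·0.545 / [1 + (5.9444 − 1)·0.545]
r_new = 3.2397 / 3.6947 ≈ 0.8769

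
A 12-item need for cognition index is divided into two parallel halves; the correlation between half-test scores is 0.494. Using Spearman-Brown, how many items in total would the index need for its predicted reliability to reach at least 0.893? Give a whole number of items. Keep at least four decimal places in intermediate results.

52

r_full = 2(0.494)/(1 + 0.494) = 0.6613
n = r_tgt(1 − r_full) / [r_full(1 − r_tgt)] = 0.893 × 0.3387 / (0.6613 × 0.107) ≈ 4.2745
Items = 4.2745 × 12 ≈ 51.29 → 52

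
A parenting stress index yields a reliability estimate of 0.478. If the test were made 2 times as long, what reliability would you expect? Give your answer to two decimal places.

Spearman-Brown: r_new = n·r / (1 + (n − 1)·r)
r_new = 2·0.478 / [1 + (2 − 1)·0.478]
r_new = 0.9560 / 1.4780 ≈ 0.6468

0.65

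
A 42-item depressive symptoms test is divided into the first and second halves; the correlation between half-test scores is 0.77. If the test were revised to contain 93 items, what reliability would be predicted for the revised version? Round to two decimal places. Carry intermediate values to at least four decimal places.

First correct the split-half correlation to full-test reliability: r_full = 2 × 0.77 / (1 + 0.77) ≈ 0.8701
Length factor from 42 to 93 items: n = 93/42 = 2.2143
r_new = n·r_full / (1 + (n − 1)·r_full) = 1.9267 / 2.0566 ≈ 0.9368

0.94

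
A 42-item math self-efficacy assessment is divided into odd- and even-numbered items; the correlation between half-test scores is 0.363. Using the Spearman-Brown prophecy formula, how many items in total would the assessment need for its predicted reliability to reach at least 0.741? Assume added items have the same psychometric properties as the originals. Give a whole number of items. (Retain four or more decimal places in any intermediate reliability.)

106

r_full = 2(0.363)/(1 + 0.363) = 0.5326
Solve Spearman-Brown for n: n = 0.741(1 − 0.5326) / [0.5326(1 − 0.741)] = 2.5108
Items = 2.5108 × 42 ≈ 105.45 → 106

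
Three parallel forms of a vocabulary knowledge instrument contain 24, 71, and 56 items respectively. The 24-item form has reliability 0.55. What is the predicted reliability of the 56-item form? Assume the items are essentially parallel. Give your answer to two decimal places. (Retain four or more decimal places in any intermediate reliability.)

Only the ratio of lengths matters: n = 56/24 = 2.3333
r_{56} = n·r / (1 + (n − 1)·r) = 1.2833 / 1.7333 ≈ 0.7404

0.74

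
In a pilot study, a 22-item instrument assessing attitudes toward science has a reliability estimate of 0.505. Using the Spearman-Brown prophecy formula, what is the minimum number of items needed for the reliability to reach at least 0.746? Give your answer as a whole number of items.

64

n = 0.746(1 − 0.505) / [0.505(1 − 0.746)]
n = 0.369270 / 0.128270 ≈ 2.8788
So the test needs 2.8788 × 22 ≈ 63.33 items; rounding up, 64.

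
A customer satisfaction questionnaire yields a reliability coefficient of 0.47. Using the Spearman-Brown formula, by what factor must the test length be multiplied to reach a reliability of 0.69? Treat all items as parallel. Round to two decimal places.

2.51

n = 0.69 × (1 − 0.47) / [ 0.47 × (1 − 0.69) ]
n = 0.3657 / 0.1457 ≈ 2.5100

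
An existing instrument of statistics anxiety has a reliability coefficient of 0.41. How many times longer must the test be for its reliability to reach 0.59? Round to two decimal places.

n = 0.59 × (1 − 0.41) / [ 0.41 × (1 − 0.59) ]
  = 0.3481 / 0.1681 = 2.0708

2.07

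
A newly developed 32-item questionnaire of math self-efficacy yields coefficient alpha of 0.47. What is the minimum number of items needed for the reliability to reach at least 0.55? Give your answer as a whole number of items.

Invert Spearman-Brown to solve for n:
n = r*(1 − r) / [ r (1 − r*) ]
n = 0.55 × (1 − 0.47) / [ 0.47 × (1 − 0.55) ]
  = 0.2915 / 0.2115 = 1.3783
So the test needs 1.3783 × 32 ≈ 44.11 items; rounding up, 45.

45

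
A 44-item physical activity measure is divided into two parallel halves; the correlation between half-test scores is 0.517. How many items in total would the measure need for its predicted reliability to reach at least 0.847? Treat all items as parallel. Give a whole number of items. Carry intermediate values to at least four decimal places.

114

Corrected full-test reliability: r_full = 2 × 0.517 / (1 + 0.517) ≈ 0.6816
n = r_tgt(1 − r_full) / [r_full(1 − r_tgt)] = 0.847 × 0.3184 / (0.6816 × 0.153) ≈ 2.5860
Required items = 2.5860 × 44 = 113.78, so 114 items.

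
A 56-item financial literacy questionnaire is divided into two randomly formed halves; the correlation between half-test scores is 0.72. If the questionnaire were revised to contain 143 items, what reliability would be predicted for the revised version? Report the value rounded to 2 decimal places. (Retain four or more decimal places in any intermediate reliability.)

0.93

Spearman-Brown correction (n = 2): r_full = 2·0.72/(1 + 0.72) = 0.8372
Then adjust to 143 items: n = 143/56 = 2.5536
r_new = n·r_full / (1 + (n − 1)·r_full) = 2.1379 / 2.3007 ≈ 0.9292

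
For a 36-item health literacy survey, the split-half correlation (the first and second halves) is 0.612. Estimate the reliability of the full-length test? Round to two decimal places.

r_full = 2r_hh / (1 + r_hh) = 2 × 0.612 / (1 + 0.612)
r_full = 1.2240 / 1.6120 ≈ 0.7593

0.76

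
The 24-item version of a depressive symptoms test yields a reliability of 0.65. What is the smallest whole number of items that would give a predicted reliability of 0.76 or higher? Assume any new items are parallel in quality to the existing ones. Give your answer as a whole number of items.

n = [0.76 × 0.35] / [0.65 × 0.24]
n = 0.2660 / 0.1560 ≈ 1.7051
So the test needs 1.7051 × 24 ≈ 40.92 items; rounding up, 41.

41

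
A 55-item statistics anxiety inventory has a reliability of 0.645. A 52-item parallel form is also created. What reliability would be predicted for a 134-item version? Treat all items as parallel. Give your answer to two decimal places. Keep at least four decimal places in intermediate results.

0.82

Only the ratio of lengths matters: n = 134/55 = 2.4364
r_{134} = n·r / (1 + (n − 1)·r) = 1.5715 / 1.9265 ≈ 0.8157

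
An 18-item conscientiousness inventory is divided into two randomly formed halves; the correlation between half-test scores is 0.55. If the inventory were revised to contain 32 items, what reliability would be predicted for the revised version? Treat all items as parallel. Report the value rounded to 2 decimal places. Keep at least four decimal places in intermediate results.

0.81

Full-test reliability from the split-half r: r_full = 2(0.55)/(1 + 0.55) = 0.7097
Then adjust to 32 items: n = 32/18 = 1.7778
r_new = n·r_full / (1 + (n − 1)·r_full) = 1.2617 / 1.5520 ≈ 0.8130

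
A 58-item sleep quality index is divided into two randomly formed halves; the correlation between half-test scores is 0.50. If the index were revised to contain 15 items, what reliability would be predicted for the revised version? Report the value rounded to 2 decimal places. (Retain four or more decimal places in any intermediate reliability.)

First correct the split-half correlation to full-test reliability: r_full = 2 × 0.50 / (1 + 0.50) ≈ 0.6667
Then adjust to 15 items: n = 15/58 = 0.2586
r_new = n·r_full / (1 + (n − 1)·r_full) = 0.1724 / 0.5057 ≈ 0.3409

0.34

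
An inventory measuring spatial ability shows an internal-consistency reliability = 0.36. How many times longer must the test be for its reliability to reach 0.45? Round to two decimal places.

1.45

Spearman-Brown solved for the length factor n:
n = r*(1 − r) / [ r (1 − r*) ]
n = 0.45(1 − 0.36) / [0.36(1 − 0.45)]
  = 0.2880 / 0.1980 = 1.4545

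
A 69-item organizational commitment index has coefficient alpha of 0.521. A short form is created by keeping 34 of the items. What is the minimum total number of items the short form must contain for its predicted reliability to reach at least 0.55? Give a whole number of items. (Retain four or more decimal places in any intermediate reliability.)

78

Short-form reliability: n = 34/69 = 0.4928; r_34 = n·r/(1+(n−1)r) ≈ 0.3490
Length factor from the short form to reach 0.55: n' = 0.55(1 − 0.3490) / [0.3490(1 − 0.55)] ≈ 2.2798
Items = 2.2798 × 34 ≈ 77.51 → 78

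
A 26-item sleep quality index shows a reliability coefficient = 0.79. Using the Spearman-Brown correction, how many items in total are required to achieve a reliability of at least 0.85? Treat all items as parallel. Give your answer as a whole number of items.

Invert Spearman-Brown to solve for n:
n = r_target (1 − r_old) / [ r_old (1 − r_target) ]
n = [0.85 × 0.21] / [0.79 × 0.15]
n = 0.1785 / 0.1185 ≈ 1.5063
Items needed = n × 26 = 1.5063 × 26 ≈ 39.16 → round up to 40

40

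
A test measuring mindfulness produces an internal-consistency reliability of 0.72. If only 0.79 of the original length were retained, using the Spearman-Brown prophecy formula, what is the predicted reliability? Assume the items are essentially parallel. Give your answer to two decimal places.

0.67

Spearman-Brown: r_new = n·r / (1 + (n − 1)·r)
r_new = 0.79·0.72 / [1 + (0.79 − 1)·0.72]
     = 0.5688 / 0.8488 = 0.6701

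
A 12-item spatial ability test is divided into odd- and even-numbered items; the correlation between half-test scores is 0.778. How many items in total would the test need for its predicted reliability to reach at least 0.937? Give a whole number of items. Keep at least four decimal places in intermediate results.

Corrected full-test reliability: r_full = 2 × 0.778 / (1 + 0.778) ≈ 0.8751
Solve Spearman-Brown for n: n = 0.937(1 − 0.8751) / [0.8751(1 − 0.937)] = 2.1228
Required items = 2.1228 × 12 = 25.47, so 26 items.

26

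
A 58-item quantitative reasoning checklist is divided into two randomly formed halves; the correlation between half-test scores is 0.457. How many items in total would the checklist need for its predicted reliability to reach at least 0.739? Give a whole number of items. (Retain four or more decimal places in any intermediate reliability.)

98

Corrected full-test reliability: r_full = 2 × 0.457 / (1 + 0.457) ≈ 0.6273
Solve Spearman-Brown for n: n = 0.739(1 − 0.6273) / [0.6273(1 − 0.739)] = 1.6822
Items = 1.6822 × 58 ≈ 97.57 → 98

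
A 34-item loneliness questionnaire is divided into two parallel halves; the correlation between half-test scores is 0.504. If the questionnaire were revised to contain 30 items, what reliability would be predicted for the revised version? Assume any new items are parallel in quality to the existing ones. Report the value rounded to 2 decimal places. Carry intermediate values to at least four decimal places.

Spearman-Brown correction (n = 2): r_full = 2·0.504/(1 + 0.504) = 0.6702
Length factor from 34 to 30 items: n = 30/34 = 0.8824
r_new = n·r_full / (1 + (n − 1)·r_full) = 0.5914 / 0.9212 ≈ 0.6420

0.64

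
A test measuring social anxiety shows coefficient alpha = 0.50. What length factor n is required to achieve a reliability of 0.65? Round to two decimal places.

Invert Spearman-Brown to solve for n:
n = r_target (1 − r_old) / [ r_old (1 − r_target) ]
n = 0.65 × (1 − 0.50) / [ 0.50 × (1 − 0.65) ]
  = 0.3250 / 0.1750 = 1.8571

1.86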